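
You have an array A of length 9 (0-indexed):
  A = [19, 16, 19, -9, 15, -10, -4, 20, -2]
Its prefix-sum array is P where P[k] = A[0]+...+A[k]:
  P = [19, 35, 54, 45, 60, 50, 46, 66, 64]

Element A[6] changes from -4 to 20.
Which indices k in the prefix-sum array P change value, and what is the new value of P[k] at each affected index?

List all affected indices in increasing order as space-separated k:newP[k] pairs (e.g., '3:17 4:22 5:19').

Answer: 6:70 7:90 8:88

Derivation:
P[k] = A[0] + ... + A[k]
P[k] includes A[6] iff k >= 6
Affected indices: 6, 7, ..., 8; delta = 24
  P[6]: 46 + 24 = 70
  P[7]: 66 + 24 = 90
  P[8]: 64 + 24 = 88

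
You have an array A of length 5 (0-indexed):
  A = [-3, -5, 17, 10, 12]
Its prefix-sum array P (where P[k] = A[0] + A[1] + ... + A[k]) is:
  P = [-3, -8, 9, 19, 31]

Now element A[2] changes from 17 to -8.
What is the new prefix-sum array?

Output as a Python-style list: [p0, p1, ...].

Change: A[2] 17 -> -8, delta = -25
P[k] for k < 2: unchanged (A[2] not included)
P[k] for k >= 2: shift by delta = -25
  P[0] = -3 + 0 = -3
  P[1] = -8 + 0 = -8
  P[2] = 9 + -25 = -16
  P[3] = 19 + -25 = -6
  P[4] = 31 + -25 = 6

Answer: [-3, -8, -16, -6, 6]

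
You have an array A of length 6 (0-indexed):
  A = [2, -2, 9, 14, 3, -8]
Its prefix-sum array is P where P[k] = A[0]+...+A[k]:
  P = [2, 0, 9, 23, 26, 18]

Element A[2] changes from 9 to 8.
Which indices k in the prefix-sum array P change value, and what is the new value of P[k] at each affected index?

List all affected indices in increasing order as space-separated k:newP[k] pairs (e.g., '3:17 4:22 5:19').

Answer: 2:8 3:22 4:25 5:17

Derivation:
P[k] = A[0] + ... + A[k]
P[k] includes A[2] iff k >= 2
Affected indices: 2, 3, ..., 5; delta = -1
  P[2]: 9 + -1 = 8
  P[3]: 23 + -1 = 22
  P[4]: 26 + -1 = 25
  P[5]: 18 + -1 = 17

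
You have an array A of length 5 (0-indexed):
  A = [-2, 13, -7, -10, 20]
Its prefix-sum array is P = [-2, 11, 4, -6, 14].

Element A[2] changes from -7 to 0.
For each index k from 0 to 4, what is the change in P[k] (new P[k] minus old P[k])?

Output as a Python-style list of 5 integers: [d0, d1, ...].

Answer: [0, 0, 7, 7, 7]

Derivation:
Element change: A[2] -7 -> 0, delta = 7
For k < 2: P[k] unchanged, delta_P[k] = 0
For k >= 2: P[k] shifts by exactly 7
Delta array: [0, 0, 7, 7, 7]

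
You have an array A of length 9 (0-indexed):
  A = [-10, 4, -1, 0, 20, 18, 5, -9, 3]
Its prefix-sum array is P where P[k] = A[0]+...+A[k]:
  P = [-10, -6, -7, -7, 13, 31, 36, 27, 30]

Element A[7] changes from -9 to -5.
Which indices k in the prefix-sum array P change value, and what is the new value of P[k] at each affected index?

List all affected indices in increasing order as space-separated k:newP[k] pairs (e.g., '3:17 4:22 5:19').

Answer: 7:31 8:34

Derivation:
P[k] = A[0] + ... + A[k]
P[k] includes A[7] iff k >= 7
Affected indices: 7, 8, ..., 8; delta = 4
  P[7]: 27 + 4 = 31
  P[8]: 30 + 4 = 34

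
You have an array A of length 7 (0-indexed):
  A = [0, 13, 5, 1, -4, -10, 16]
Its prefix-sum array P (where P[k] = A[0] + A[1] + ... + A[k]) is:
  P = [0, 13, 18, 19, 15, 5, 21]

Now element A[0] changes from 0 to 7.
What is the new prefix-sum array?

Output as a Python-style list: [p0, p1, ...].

Answer: [7, 20, 25, 26, 22, 12, 28]

Derivation:
Change: A[0] 0 -> 7, delta = 7
P[k] for k < 0: unchanged (A[0] not included)
P[k] for k >= 0: shift by delta = 7
  P[0] = 0 + 7 = 7
  P[1] = 13 + 7 = 20
  P[2] = 18 + 7 = 25
  P[3] = 19 + 7 = 26
  P[4] = 15 + 7 = 22
  P[5] = 5 + 7 = 12
  P[6] = 21 + 7 = 28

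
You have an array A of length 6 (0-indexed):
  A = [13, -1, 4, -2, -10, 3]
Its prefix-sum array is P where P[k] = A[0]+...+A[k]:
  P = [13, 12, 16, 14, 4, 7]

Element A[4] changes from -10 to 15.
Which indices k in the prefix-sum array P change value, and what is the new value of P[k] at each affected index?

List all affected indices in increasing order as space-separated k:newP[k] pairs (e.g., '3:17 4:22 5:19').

Answer: 4:29 5:32

Derivation:
P[k] = A[0] + ... + A[k]
P[k] includes A[4] iff k >= 4
Affected indices: 4, 5, ..., 5; delta = 25
  P[4]: 4 + 25 = 29
  P[5]: 7 + 25 = 32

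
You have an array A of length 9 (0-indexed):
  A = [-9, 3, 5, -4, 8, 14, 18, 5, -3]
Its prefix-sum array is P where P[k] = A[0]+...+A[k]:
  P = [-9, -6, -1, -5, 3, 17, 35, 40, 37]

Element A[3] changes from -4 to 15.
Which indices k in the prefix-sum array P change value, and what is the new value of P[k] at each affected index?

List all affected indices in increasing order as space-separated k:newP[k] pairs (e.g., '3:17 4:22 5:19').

P[k] = A[0] + ... + A[k]
P[k] includes A[3] iff k >= 3
Affected indices: 3, 4, ..., 8; delta = 19
  P[3]: -5 + 19 = 14
  P[4]: 3 + 19 = 22
  P[5]: 17 + 19 = 36
  P[6]: 35 + 19 = 54
  P[7]: 40 + 19 = 59
  P[8]: 37 + 19 = 56

Answer: 3:14 4:22 5:36 6:54 7:59 8:56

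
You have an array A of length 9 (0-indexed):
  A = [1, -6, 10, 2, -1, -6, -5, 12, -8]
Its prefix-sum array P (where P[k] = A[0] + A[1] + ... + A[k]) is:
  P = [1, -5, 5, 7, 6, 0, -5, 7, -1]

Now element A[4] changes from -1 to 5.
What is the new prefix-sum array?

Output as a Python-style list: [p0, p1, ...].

Change: A[4] -1 -> 5, delta = 6
P[k] for k < 4: unchanged (A[4] not included)
P[k] for k >= 4: shift by delta = 6
  P[0] = 1 + 0 = 1
  P[1] = -5 + 0 = -5
  P[2] = 5 + 0 = 5
  P[3] = 7 + 0 = 7
  P[4] = 6 + 6 = 12
  P[5] = 0 + 6 = 6
  P[6] = -5 + 6 = 1
  P[7] = 7 + 6 = 13
  P[8] = -1 + 6 = 5

Answer: [1, -5, 5, 7, 12, 6, 1, 13, 5]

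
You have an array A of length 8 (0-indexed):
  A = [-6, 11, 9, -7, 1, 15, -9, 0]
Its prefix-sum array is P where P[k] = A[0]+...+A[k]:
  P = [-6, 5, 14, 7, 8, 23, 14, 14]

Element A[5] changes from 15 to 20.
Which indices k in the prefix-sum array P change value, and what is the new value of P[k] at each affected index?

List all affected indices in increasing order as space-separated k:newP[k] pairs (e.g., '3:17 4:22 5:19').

P[k] = A[0] + ... + A[k]
P[k] includes A[5] iff k >= 5
Affected indices: 5, 6, ..., 7; delta = 5
  P[5]: 23 + 5 = 28
  P[6]: 14 + 5 = 19
  P[7]: 14 + 5 = 19

Answer: 5:28 6:19 7:19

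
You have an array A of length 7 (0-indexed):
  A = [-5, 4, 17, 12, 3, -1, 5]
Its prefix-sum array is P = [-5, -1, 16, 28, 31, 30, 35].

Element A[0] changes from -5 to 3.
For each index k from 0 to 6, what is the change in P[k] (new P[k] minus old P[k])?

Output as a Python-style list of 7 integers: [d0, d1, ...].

Answer: [8, 8, 8, 8, 8, 8, 8]

Derivation:
Element change: A[0] -5 -> 3, delta = 8
For k < 0: P[k] unchanged, delta_P[k] = 0
For k >= 0: P[k] shifts by exactly 8
Delta array: [8, 8, 8, 8, 8, 8, 8]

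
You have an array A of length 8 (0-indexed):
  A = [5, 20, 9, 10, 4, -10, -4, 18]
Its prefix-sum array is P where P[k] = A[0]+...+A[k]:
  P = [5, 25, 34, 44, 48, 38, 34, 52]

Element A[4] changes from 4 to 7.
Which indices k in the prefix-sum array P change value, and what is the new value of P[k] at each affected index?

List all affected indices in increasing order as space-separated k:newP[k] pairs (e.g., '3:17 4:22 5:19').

Answer: 4:51 5:41 6:37 7:55

Derivation:
P[k] = A[0] + ... + A[k]
P[k] includes A[4] iff k >= 4
Affected indices: 4, 5, ..., 7; delta = 3
  P[4]: 48 + 3 = 51
  P[5]: 38 + 3 = 41
  P[6]: 34 + 3 = 37
  P[7]: 52 + 3 = 55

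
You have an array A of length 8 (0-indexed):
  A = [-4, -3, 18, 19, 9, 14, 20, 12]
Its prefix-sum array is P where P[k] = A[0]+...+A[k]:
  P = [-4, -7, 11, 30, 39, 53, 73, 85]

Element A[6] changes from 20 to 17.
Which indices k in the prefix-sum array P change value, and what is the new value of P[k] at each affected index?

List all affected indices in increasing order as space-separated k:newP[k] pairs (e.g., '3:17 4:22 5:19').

P[k] = A[0] + ... + A[k]
P[k] includes A[6] iff k >= 6
Affected indices: 6, 7, ..., 7; delta = -3
  P[6]: 73 + -3 = 70
  P[7]: 85 + -3 = 82

Answer: 6:70 7:82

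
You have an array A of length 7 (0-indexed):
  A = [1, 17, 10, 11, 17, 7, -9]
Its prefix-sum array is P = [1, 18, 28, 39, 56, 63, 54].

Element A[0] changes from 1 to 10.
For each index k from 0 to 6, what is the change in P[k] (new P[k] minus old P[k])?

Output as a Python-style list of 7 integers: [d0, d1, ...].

Answer: [9, 9, 9, 9, 9, 9, 9]

Derivation:
Element change: A[0] 1 -> 10, delta = 9
For k < 0: P[k] unchanged, delta_P[k] = 0
For k >= 0: P[k] shifts by exactly 9
Delta array: [9, 9, 9, 9, 9, 9, 9]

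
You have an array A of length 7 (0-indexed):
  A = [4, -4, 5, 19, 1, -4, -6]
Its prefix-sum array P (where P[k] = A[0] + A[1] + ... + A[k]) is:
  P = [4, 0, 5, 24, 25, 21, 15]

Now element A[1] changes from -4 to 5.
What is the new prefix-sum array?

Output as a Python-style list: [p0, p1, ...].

Answer: [4, 9, 14, 33, 34, 30, 24]

Derivation:
Change: A[1] -4 -> 5, delta = 9
P[k] for k < 1: unchanged (A[1] not included)
P[k] for k >= 1: shift by delta = 9
  P[0] = 4 + 0 = 4
  P[1] = 0 + 9 = 9
  P[2] = 5 + 9 = 14
  P[3] = 24 + 9 = 33
  P[4] = 25 + 9 = 34
  P[5] = 21 + 9 = 30
  P[6] = 15 + 9 = 24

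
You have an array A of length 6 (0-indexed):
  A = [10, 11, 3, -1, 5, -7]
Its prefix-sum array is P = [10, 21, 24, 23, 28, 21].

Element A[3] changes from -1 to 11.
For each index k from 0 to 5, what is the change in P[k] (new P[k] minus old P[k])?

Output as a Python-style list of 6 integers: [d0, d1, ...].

Answer: [0, 0, 0, 12, 12, 12]

Derivation:
Element change: A[3] -1 -> 11, delta = 12
For k < 3: P[k] unchanged, delta_P[k] = 0
For k >= 3: P[k] shifts by exactly 12
Delta array: [0, 0, 0, 12, 12, 12]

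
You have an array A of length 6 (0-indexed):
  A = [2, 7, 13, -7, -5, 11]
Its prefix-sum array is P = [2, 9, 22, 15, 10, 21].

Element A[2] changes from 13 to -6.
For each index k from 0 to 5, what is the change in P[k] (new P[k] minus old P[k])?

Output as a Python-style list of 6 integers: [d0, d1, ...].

Element change: A[2] 13 -> -6, delta = -19
For k < 2: P[k] unchanged, delta_P[k] = 0
For k >= 2: P[k] shifts by exactly -19
Delta array: [0, 0, -19, -19, -19, -19]

Answer: [0, 0, -19, -19, -19, -19]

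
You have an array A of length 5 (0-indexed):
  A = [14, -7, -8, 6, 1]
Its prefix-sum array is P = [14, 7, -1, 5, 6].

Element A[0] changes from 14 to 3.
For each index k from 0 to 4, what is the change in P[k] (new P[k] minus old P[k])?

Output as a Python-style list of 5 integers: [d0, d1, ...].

Answer: [-11, -11, -11, -11, -11]

Derivation:
Element change: A[0] 14 -> 3, delta = -11
For k < 0: P[k] unchanged, delta_P[k] = 0
For k >= 0: P[k] shifts by exactly -11
Delta array: [-11, -11, -11, -11, -11]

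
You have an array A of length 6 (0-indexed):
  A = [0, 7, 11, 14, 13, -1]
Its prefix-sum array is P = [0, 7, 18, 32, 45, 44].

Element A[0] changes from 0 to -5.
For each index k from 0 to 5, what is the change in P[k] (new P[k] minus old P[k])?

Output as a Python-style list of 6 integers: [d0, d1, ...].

Answer: [-5, -5, -5, -5, -5, -5]

Derivation:
Element change: A[0] 0 -> -5, delta = -5
For k < 0: P[k] unchanged, delta_P[k] = 0
For k >= 0: P[k] shifts by exactly -5
Delta array: [-5, -5, -5, -5, -5, -5]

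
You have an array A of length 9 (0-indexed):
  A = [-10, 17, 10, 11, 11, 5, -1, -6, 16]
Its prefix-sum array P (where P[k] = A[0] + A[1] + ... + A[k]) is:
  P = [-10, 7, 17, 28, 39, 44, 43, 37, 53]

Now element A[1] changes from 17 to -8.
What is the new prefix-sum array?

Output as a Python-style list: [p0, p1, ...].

Answer: [-10, -18, -8, 3, 14, 19, 18, 12, 28]

Derivation:
Change: A[1] 17 -> -8, delta = -25
P[k] for k < 1: unchanged (A[1] not included)
P[k] for k >= 1: shift by delta = -25
  P[0] = -10 + 0 = -10
  P[1] = 7 + -25 = -18
  P[2] = 17 + -25 = -8
  P[3] = 28 + -25 = 3
  P[4] = 39 + -25 = 14
  P[5] = 44 + -25 = 19
  P[6] = 43 + -25 = 18
  P[7] = 37 + -25 = 12
  P[8] = 53 + -25 = 28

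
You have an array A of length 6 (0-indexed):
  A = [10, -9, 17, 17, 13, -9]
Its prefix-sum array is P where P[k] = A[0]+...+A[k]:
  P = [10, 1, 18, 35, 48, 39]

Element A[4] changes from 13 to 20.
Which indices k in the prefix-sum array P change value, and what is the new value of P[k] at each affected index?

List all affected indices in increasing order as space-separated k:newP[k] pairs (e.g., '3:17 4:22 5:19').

P[k] = A[0] + ... + A[k]
P[k] includes A[4] iff k >= 4
Affected indices: 4, 5, ..., 5; delta = 7
  P[4]: 48 + 7 = 55
  P[5]: 39 + 7 = 46

Answer: 4:55 5:46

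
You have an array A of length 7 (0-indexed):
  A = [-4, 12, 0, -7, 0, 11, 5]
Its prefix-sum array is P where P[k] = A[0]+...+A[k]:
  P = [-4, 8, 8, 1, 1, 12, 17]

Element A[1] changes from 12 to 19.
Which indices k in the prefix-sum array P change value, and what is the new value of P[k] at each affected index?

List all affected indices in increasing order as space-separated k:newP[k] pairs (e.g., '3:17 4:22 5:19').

P[k] = A[0] + ... + A[k]
P[k] includes A[1] iff k >= 1
Affected indices: 1, 2, ..., 6; delta = 7
  P[1]: 8 + 7 = 15
  P[2]: 8 + 7 = 15
  P[3]: 1 + 7 = 8
  P[4]: 1 + 7 = 8
  P[5]: 12 + 7 = 19
  P[6]: 17 + 7 = 24

Answer: 1:15 2:15 3:8 4:8 5:19 6:24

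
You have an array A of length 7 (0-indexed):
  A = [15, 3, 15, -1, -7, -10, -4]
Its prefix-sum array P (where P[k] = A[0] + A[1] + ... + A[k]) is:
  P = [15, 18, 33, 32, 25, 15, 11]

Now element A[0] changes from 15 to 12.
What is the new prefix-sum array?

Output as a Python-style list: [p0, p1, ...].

Change: A[0] 15 -> 12, delta = -3
P[k] for k < 0: unchanged (A[0] not included)
P[k] for k >= 0: shift by delta = -3
  P[0] = 15 + -3 = 12
  P[1] = 18 + -3 = 15
  P[2] = 33 + -3 = 30
  P[3] = 32 + -3 = 29
  P[4] = 25 + -3 = 22
  P[5] = 15 + -3 = 12
  P[6] = 11 + -3 = 8

Answer: [12, 15, 30, 29, 22, 12, 8]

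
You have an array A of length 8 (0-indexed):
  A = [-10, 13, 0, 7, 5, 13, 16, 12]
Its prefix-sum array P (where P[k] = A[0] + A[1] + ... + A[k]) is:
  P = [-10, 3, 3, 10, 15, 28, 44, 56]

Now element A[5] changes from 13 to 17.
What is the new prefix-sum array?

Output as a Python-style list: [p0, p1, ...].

Answer: [-10, 3, 3, 10, 15, 32, 48, 60]

Derivation:
Change: A[5] 13 -> 17, delta = 4
P[k] for k < 5: unchanged (A[5] not included)
P[k] for k >= 5: shift by delta = 4
  P[0] = -10 + 0 = -10
  P[1] = 3 + 0 = 3
  P[2] = 3 + 0 = 3
  P[3] = 10 + 0 = 10
  P[4] = 15 + 0 = 15
  P[5] = 28 + 4 = 32
  P[6] = 44 + 4 = 48
  P[7] = 56 + 4 = 60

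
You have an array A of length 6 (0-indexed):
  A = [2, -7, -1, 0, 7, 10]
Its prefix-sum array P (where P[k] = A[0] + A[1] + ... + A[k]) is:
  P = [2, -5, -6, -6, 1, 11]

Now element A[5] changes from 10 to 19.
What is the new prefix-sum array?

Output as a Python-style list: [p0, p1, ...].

Change: A[5] 10 -> 19, delta = 9
P[k] for k < 5: unchanged (A[5] not included)
P[k] for k >= 5: shift by delta = 9
  P[0] = 2 + 0 = 2
  P[1] = -5 + 0 = -5
  P[2] = -6 + 0 = -6
  P[3] = -6 + 0 = -6
  P[4] = 1 + 0 = 1
  P[5] = 11 + 9 = 20

Answer: [2, -5, -6, -6, 1, 20]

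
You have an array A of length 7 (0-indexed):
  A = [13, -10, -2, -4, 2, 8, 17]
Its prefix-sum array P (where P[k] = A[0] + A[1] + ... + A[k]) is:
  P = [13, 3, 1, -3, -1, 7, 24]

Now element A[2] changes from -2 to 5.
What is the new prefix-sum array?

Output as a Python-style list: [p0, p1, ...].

Answer: [13, 3, 8, 4, 6, 14, 31]

Derivation:
Change: A[2] -2 -> 5, delta = 7
P[k] for k < 2: unchanged (A[2] not included)
P[k] for k >= 2: shift by delta = 7
  P[0] = 13 + 0 = 13
  P[1] = 3 + 0 = 3
  P[2] = 1 + 7 = 8
  P[3] = -3 + 7 = 4
  P[4] = -1 + 7 = 6
  P[5] = 7 + 7 = 14
  P[6] = 24 + 7 = 31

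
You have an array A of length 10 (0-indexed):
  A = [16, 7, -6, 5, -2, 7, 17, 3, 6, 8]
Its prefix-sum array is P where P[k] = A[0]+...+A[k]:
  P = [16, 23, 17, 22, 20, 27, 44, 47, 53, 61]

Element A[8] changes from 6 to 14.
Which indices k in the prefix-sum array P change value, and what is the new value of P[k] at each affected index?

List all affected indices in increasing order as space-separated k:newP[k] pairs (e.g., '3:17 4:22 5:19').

Answer: 8:61 9:69

Derivation:
P[k] = A[0] + ... + A[k]
P[k] includes A[8] iff k >= 8
Affected indices: 8, 9, ..., 9; delta = 8
  P[8]: 53 + 8 = 61
  P[9]: 61 + 8 = 69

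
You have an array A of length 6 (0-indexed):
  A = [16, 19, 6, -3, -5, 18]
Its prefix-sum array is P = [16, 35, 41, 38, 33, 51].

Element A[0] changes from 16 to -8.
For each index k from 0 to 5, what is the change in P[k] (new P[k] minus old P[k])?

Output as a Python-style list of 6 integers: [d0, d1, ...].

Answer: [-24, -24, -24, -24, -24, -24]

Derivation:
Element change: A[0] 16 -> -8, delta = -24
For k < 0: P[k] unchanged, delta_P[k] = 0
For k >= 0: P[k] shifts by exactly -24
Delta array: [-24, -24, -24, -24, -24, -24]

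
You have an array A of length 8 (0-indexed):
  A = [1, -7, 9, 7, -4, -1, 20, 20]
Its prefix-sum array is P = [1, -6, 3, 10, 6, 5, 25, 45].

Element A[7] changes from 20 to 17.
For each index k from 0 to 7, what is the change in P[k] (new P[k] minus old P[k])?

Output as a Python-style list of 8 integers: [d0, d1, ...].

Element change: A[7] 20 -> 17, delta = -3
For k < 7: P[k] unchanged, delta_P[k] = 0
For k >= 7: P[k] shifts by exactly -3
Delta array: [0, 0, 0, 0, 0, 0, 0, -3]

Answer: [0, 0, 0, 0, 0, 0, 0, -3]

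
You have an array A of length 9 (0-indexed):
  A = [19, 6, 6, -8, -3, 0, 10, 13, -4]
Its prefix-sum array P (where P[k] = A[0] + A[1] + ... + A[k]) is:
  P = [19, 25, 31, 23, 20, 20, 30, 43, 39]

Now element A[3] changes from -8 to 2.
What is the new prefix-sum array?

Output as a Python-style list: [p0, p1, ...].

Answer: [19, 25, 31, 33, 30, 30, 40, 53, 49]

Derivation:
Change: A[3] -8 -> 2, delta = 10
P[k] for k < 3: unchanged (A[3] not included)
P[k] for k >= 3: shift by delta = 10
  P[0] = 19 + 0 = 19
  P[1] = 25 + 0 = 25
  P[2] = 31 + 0 = 31
  P[3] = 23 + 10 = 33
  P[4] = 20 + 10 = 30
  P[5] = 20 + 10 = 30
  P[6] = 30 + 10 = 40
  P[7] = 43 + 10 = 53
  P[8] = 39 + 10 = 49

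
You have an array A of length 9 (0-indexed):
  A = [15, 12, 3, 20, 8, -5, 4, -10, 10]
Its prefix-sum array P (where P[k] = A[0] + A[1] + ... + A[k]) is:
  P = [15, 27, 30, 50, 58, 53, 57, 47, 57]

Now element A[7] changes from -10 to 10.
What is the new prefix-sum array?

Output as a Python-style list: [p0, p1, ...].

Answer: [15, 27, 30, 50, 58, 53, 57, 67, 77]

Derivation:
Change: A[7] -10 -> 10, delta = 20
P[k] for k < 7: unchanged (A[7] not included)
P[k] for k >= 7: shift by delta = 20
  P[0] = 15 + 0 = 15
  P[1] = 27 + 0 = 27
  P[2] = 30 + 0 = 30
  P[3] = 50 + 0 = 50
  P[4] = 58 + 0 = 58
  P[5] = 53 + 0 = 53
  P[6] = 57 + 0 = 57
  P[7] = 47 + 20 = 67
  P[8] = 57 + 20 = 77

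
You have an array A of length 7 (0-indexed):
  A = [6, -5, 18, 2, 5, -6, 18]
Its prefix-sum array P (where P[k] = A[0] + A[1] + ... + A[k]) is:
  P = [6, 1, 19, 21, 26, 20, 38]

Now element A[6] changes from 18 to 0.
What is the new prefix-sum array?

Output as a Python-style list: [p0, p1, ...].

Change: A[6] 18 -> 0, delta = -18
P[k] for k < 6: unchanged (A[6] not included)
P[k] for k >= 6: shift by delta = -18
  P[0] = 6 + 0 = 6
  P[1] = 1 + 0 = 1
  P[2] = 19 + 0 = 19
  P[3] = 21 + 0 = 21
  P[4] = 26 + 0 = 26
  P[5] = 20 + 0 = 20
  P[6] = 38 + -18 = 20

Answer: [6, 1, 19, 21, 26, 20, 20]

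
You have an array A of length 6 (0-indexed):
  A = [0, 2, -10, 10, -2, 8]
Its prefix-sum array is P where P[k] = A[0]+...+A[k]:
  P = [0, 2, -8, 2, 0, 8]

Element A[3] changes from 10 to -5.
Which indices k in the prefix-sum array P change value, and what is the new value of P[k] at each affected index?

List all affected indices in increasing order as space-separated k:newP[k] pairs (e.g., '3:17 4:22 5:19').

Answer: 3:-13 4:-15 5:-7

Derivation:
P[k] = A[0] + ... + A[k]
P[k] includes A[3] iff k >= 3
Affected indices: 3, 4, ..., 5; delta = -15
  P[3]: 2 + -15 = -13
  P[4]: 0 + -15 = -15
  P[5]: 8 + -15 = -7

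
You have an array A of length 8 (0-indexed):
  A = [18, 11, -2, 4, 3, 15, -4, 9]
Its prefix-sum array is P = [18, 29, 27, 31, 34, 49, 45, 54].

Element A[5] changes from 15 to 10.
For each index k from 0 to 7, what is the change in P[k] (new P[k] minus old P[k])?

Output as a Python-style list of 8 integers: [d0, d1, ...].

Element change: A[5] 15 -> 10, delta = -5
For k < 5: P[k] unchanged, delta_P[k] = 0
For k >= 5: P[k] shifts by exactly -5
Delta array: [0, 0, 0, 0, 0, -5, -5, -5]

Answer: [0, 0, 0, 0, 0, -5, -5, -5]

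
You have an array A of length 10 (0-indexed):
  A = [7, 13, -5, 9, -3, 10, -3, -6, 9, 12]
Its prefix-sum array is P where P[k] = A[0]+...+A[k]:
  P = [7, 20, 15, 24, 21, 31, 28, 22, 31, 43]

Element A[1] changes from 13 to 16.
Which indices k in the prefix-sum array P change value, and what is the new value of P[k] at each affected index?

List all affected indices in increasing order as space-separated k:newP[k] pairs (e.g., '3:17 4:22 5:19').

P[k] = A[0] + ... + A[k]
P[k] includes A[1] iff k >= 1
Affected indices: 1, 2, ..., 9; delta = 3
  P[1]: 20 + 3 = 23
  P[2]: 15 + 3 = 18
  P[3]: 24 + 3 = 27
  P[4]: 21 + 3 = 24
  P[5]: 31 + 3 = 34
  P[6]: 28 + 3 = 31
  P[7]: 22 + 3 = 25
  P[8]: 31 + 3 = 34
  P[9]: 43 + 3 = 46

Answer: 1:23 2:18 3:27 4:24 5:34 6:31 7:25 8:34 9:46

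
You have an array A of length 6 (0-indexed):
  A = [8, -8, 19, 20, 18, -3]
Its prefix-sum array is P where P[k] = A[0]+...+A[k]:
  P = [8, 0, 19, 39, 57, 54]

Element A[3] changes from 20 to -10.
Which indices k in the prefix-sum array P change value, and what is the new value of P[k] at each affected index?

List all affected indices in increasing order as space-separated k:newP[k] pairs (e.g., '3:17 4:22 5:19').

Answer: 3:9 4:27 5:24

Derivation:
P[k] = A[0] + ... + A[k]
P[k] includes A[3] iff k >= 3
Affected indices: 3, 4, ..., 5; delta = -30
  P[3]: 39 + -30 = 9
  P[4]: 57 + -30 = 27
  P[5]: 54 + -30 = 24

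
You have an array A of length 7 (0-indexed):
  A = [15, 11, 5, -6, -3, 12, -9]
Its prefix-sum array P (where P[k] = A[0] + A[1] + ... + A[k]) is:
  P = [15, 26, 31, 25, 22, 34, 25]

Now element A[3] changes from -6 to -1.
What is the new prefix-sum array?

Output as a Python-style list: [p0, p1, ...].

Answer: [15, 26, 31, 30, 27, 39, 30]

Derivation:
Change: A[3] -6 -> -1, delta = 5
P[k] for k < 3: unchanged (A[3] not included)
P[k] for k >= 3: shift by delta = 5
  P[0] = 15 + 0 = 15
  P[1] = 26 + 0 = 26
  P[2] = 31 + 0 = 31
  P[3] = 25 + 5 = 30
  P[4] = 22 + 5 = 27
  P[5] = 34 + 5 = 39
  P[6] = 25 + 5 = 30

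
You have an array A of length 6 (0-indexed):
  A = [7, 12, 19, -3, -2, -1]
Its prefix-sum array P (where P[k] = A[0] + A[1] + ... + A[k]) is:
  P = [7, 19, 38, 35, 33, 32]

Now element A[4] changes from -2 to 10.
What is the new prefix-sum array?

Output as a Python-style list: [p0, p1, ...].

Change: A[4] -2 -> 10, delta = 12
P[k] for k < 4: unchanged (A[4] not included)
P[k] for k >= 4: shift by delta = 12
  P[0] = 7 + 0 = 7
  P[1] = 19 + 0 = 19
  P[2] = 38 + 0 = 38
  P[3] = 35 + 0 = 35
  P[4] = 33 + 12 = 45
  P[5] = 32 + 12 = 44

Answer: [7, 19, 38, 35, 45, 44]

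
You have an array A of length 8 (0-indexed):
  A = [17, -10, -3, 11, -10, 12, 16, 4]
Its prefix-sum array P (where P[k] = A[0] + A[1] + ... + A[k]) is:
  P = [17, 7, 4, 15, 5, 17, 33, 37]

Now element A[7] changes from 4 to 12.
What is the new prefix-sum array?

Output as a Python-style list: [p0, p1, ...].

Change: A[7] 4 -> 12, delta = 8
P[k] for k < 7: unchanged (A[7] not included)
P[k] for k >= 7: shift by delta = 8
  P[0] = 17 + 0 = 17
  P[1] = 7 + 0 = 7
  P[2] = 4 + 0 = 4
  P[3] = 15 + 0 = 15
  P[4] = 5 + 0 = 5
  P[5] = 17 + 0 = 17
  P[6] = 33 + 0 = 33
  P[7] = 37 + 8 = 45

Answer: [17, 7, 4, 15, 5, 17, 33, 45]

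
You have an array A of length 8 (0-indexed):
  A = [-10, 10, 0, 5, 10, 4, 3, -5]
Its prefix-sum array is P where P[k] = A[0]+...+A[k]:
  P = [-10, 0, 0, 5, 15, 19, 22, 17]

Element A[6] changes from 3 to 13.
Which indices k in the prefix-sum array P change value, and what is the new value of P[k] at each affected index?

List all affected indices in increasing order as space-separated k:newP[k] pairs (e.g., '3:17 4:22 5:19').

Answer: 6:32 7:27

Derivation:
P[k] = A[0] + ... + A[k]
P[k] includes A[6] iff k >= 6
Affected indices: 6, 7, ..., 7; delta = 10
  P[6]: 22 + 10 = 32
  P[7]: 17 + 10 = 27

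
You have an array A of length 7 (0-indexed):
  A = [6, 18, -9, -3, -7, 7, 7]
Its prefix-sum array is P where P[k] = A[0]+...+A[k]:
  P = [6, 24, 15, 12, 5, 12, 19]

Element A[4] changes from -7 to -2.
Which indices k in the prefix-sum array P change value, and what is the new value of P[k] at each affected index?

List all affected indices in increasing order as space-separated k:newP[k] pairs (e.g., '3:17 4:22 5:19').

P[k] = A[0] + ... + A[k]
P[k] includes A[4] iff k >= 4
Affected indices: 4, 5, ..., 6; delta = 5
  P[4]: 5 + 5 = 10
  P[5]: 12 + 5 = 17
  P[6]: 19 + 5 = 24

Answer: 4:10 5:17 6:24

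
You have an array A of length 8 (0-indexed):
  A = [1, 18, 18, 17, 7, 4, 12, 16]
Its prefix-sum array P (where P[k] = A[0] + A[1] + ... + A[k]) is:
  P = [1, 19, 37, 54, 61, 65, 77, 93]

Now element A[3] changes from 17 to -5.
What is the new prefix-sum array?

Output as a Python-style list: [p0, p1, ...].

Answer: [1, 19, 37, 32, 39, 43, 55, 71]

Derivation:
Change: A[3] 17 -> -5, delta = -22
P[k] for k < 3: unchanged (A[3] not included)
P[k] for k >= 3: shift by delta = -22
  P[0] = 1 + 0 = 1
  P[1] = 19 + 0 = 19
  P[2] = 37 + 0 = 37
  P[3] = 54 + -22 = 32
  P[4] = 61 + -22 = 39
  P[5] = 65 + -22 = 43
  P[6] = 77 + -22 = 55
  P[7] = 93 + -22 = 71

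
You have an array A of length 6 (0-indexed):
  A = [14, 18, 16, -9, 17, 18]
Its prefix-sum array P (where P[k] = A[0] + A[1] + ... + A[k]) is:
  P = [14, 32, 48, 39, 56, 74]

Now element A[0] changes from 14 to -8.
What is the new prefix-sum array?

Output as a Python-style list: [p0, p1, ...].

Answer: [-8, 10, 26, 17, 34, 52]

Derivation:
Change: A[0] 14 -> -8, delta = -22
P[k] for k < 0: unchanged (A[0] not included)
P[k] for k >= 0: shift by delta = -22
  P[0] = 14 + -22 = -8
  P[1] = 32 + -22 = 10
  P[2] = 48 + -22 = 26
  P[3] = 39 + -22 = 17
  P[4] = 56 + -22 = 34
  P[5] = 74 + -22 = 52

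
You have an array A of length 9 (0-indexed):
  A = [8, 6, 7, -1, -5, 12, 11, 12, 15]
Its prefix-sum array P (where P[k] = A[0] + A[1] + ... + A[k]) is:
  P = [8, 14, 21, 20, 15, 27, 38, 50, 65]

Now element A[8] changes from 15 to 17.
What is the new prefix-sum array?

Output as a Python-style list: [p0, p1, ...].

Change: A[8] 15 -> 17, delta = 2
P[k] for k < 8: unchanged (A[8] not included)
P[k] for k >= 8: shift by delta = 2
  P[0] = 8 + 0 = 8
  P[1] = 14 + 0 = 14
  P[2] = 21 + 0 = 21
  P[3] = 20 + 0 = 20
  P[4] = 15 + 0 = 15
  P[5] = 27 + 0 = 27
  P[6] = 38 + 0 = 38
  P[7] = 50 + 0 = 50
  P[8] = 65 + 2 = 67

Answer: [8, 14, 21, 20, 15, 27, 38, 50, 67]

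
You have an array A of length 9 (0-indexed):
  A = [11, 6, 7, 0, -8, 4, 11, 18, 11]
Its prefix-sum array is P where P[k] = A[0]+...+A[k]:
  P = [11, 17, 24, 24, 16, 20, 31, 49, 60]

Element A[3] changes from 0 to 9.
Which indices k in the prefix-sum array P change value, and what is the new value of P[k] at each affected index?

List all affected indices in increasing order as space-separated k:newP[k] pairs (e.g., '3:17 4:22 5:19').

P[k] = A[0] + ... + A[k]
P[k] includes A[3] iff k >= 3
Affected indices: 3, 4, ..., 8; delta = 9
  P[3]: 24 + 9 = 33
  P[4]: 16 + 9 = 25
  P[5]: 20 + 9 = 29
  P[6]: 31 + 9 = 40
  P[7]: 49 + 9 = 58
  P[8]: 60 + 9 = 69

Answer: 3:33 4:25 5:29 6:40 7:58 8:69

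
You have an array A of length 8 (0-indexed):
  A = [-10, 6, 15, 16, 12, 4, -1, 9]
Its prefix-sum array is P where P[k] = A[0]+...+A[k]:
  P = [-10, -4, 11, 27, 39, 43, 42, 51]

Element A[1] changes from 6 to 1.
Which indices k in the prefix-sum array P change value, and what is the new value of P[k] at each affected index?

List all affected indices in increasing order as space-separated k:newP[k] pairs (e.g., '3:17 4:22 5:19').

Answer: 1:-9 2:6 3:22 4:34 5:38 6:37 7:46

Derivation:
P[k] = A[0] + ... + A[k]
P[k] includes A[1] iff k >= 1
Affected indices: 1, 2, ..., 7; delta = -5
  P[1]: -4 + -5 = -9
  P[2]: 11 + -5 = 6
  P[3]: 27 + -5 = 22
  P[4]: 39 + -5 = 34
  P[5]: 43 + -5 = 38
  P[6]: 42 + -5 = 37
  P[7]: 51 + -5 = 46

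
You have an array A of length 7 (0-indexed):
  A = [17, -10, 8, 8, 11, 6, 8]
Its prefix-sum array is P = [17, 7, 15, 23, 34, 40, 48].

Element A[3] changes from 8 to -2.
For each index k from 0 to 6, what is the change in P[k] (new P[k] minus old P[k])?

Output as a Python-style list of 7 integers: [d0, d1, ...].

Element change: A[3] 8 -> -2, delta = -10
For k < 3: P[k] unchanged, delta_P[k] = 0
For k >= 3: P[k] shifts by exactly -10
Delta array: [0, 0, 0, -10, -10, -10, -10]

Answer: [0, 0, 0, -10, -10, -10, -10]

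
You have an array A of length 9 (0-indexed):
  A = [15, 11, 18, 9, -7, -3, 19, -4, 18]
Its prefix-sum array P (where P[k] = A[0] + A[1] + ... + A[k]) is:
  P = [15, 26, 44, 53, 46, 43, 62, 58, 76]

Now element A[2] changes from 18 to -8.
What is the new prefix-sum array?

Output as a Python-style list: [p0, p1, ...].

Change: A[2] 18 -> -8, delta = -26
P[k] for k < 2: unchanged (A[2] not included)
P[k] for k >= 2: shift by delta = -26
  P[0] = 15 + 0 = 15
  P[1] = 26 + 0 = 26
  P[2] = 44 + -26 = 18
  P[3] = 53 + -26 = 27
  P[4] = 46 + -26 = 20
  P[5] = 43 + -26 = 17
  P[6] = 62 + -26 = 36
  P[7] = 58 + -26 = 32
  P[8] = 76 + -26 = 50

Answer: [15, 26, 18, 27, 20, 17, 36, 32, 50]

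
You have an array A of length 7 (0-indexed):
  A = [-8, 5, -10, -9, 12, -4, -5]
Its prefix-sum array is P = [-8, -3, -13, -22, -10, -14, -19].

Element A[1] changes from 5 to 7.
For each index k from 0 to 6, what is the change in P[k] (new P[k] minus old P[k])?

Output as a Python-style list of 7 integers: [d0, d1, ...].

Answer: [0, 2, 2, 2, 2, 2, 2]

Derivation:
Element change: A[1] 5 -> 7, delta = 2
For k < 1: P[k] unchanged, delta_P[k] = 0
For k >= 1: P[k] shifts by exactly 2
Delta array: [0, 2, 2, 2, 2, 2, 2]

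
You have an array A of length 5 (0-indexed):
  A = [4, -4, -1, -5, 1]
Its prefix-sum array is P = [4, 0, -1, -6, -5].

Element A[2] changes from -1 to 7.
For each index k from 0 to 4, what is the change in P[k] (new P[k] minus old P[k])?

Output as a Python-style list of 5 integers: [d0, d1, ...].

Element change: A[2] -1 -> 7, delta = 8
For k < 2: P[k] unchanged, delta_P[k] = 0
For k >= 2: P[k] shifts by exactly 8
Delta array: [0, 0, 8, 8, 8]

Answer: [0, 0, 8, 8, 8]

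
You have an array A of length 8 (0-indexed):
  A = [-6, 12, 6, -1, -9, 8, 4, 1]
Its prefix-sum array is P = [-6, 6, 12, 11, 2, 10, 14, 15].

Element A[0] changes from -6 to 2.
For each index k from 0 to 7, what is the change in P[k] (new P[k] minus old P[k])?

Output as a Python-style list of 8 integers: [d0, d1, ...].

Answer: [8, 8, 8, 8, 8, 8, 8, 8]

Derivation:
Element change: A[0] -6 -> 2, delta = 8
For k < 0: P[k] unchanged, delta_P[k] = 0
For k >= 0: P[k] shifts by exactly 8
Delta array: [8, 8, 8, 8, 8, 8, 8, 8]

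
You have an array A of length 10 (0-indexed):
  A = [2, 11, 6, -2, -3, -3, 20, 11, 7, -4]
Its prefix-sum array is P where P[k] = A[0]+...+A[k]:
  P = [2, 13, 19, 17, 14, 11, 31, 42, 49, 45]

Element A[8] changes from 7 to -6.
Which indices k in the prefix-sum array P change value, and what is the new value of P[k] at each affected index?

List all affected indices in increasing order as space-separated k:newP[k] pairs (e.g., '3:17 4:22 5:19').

P[k] = A[0] + ... + A[k]
P[k] includes A[8] iff k >= 8
Affected indices: 8, 9, ..., 9; delta = -13
  P[8]: 49 + -13 = 36
  P[9]: 45 + -13 = 32

Answer: 8:36 9:32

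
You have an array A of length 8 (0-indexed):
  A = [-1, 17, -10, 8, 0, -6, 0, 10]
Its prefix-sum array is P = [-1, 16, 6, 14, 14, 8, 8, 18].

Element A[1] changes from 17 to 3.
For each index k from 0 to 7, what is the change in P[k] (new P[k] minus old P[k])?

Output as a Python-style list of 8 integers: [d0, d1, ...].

Element change: A[1] 17 -> 3, delta = -14
For k < 1: P[k] unchanged, delta_P[k] = 0
For k >= 1: P[k] shifts by exactly -14
Delta array: [0, -14, -14, -14, -14, -14, -14, -14]

Answer: [0, -14, -14, -14, -14, -14, -14, -14]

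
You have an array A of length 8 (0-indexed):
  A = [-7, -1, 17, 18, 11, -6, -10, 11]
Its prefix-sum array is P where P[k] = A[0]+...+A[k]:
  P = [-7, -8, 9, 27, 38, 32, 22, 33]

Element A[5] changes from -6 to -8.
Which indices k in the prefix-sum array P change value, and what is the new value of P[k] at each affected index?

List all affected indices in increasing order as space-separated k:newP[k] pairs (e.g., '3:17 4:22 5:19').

Answer: 5:30 6:20 7:31

Derivation:
P[k] = A[0] + ... + A[k]
P[k] includes A[5] iff k >= 5
Affected indices: 5, 6, ..., 7; delta = -2
  P[5]: 32 + -2 = 30
  P[6]: 22 + -2 = 20
  P[7]: 33 + -2 = 31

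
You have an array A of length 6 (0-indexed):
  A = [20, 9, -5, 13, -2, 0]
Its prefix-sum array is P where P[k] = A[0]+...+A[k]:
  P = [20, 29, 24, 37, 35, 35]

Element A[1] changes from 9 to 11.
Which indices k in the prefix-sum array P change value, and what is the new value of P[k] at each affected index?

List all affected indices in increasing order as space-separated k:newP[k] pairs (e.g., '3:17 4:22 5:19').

P[k] = A[0] + ... + A[k]
P[k] includes A[1] iff k >= 1
Affected indices: 1, 2, ..., 5; delta = 2
  P[1]: 29 + 2 = 31
  P[2]: 24 + 2 = 26
  P[3]: 37 + 2 = 39
  P[4]: 35 + 2 = 37
  P[5]: 35 + 2 = 37

Answer: 1:31 2:26 3:39 4:37 5:37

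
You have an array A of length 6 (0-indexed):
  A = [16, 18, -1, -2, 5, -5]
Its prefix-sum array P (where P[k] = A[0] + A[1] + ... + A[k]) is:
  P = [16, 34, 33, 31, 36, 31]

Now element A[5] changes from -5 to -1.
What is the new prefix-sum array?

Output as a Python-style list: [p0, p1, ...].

Change: A[5] -5 -> -1, delta = 4
P[k] for k < 5: unchanged (A[5] not included)
P[k] for k >= 5: shift by delta = 4
  P[0] = 16 + 0 = 16
  P[1] = 34 + 0 = 34
  P[2] = 33 + 0 = 33
  P[3] = 31 + 0 = 31
  P[4] = 36 + 0 = 36
  P[5] = 31 + 4 = 35

Answer: [16, 34, 33, 31, 36, 35]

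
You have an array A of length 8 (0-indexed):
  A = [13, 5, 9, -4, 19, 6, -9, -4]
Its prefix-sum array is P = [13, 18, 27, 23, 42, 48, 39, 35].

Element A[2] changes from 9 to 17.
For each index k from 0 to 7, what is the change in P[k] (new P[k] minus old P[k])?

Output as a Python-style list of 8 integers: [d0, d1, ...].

Element change: A[2] 9 -> 17, delta = 8
For k < 2: P[k] unchanged, delta_P[k] = 0
For k >= 2: P[k] shifts by exactly 8
Delta array: [0, 0, 8, 8, 8, 8, 8, 8]

Answer: [0, 0, 8, 8, 8, 8, 8, 8]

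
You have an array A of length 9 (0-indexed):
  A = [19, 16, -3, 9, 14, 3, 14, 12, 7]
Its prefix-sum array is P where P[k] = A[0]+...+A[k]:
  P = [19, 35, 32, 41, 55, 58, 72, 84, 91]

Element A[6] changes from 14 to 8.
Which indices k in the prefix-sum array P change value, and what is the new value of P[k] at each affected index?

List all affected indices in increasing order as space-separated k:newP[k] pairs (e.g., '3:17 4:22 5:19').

P[k] = A[0] + ... + A[k]
P[k] includes A[6] iff k >= 6
Affected indices: 6, 7, ..., 8; delta = -6
  P[6]: 72 + -6 = 66
  P[7]: 84 + -6 = 78
  P[8]: 91 + -6 = 85

Answer: 6:66 7:78 8:85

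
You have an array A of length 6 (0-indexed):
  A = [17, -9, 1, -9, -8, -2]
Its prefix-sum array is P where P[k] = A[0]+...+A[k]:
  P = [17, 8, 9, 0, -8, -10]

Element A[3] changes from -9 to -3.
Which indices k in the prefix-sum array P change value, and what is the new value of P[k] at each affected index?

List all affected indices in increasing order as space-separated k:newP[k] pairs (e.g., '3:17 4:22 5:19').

Answer: 3:6 4:-2 5:-4

Derivation:
P[k] = A[0] + ... + A[k]
P[k] includes A[3] iff k >= 3
Affected indices: 3, 4, ..., 5; delta = 6
  P[3]: 0 + 6 = 6
  P[4]: -8 + 6 = -2
  P[5]: -10 + 6 = -4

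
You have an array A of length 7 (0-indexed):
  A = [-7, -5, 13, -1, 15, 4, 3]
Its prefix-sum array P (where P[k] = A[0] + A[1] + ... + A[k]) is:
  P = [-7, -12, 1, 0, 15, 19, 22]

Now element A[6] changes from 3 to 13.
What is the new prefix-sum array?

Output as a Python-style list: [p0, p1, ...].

Change: A[6] 3 -> 13, delta = 10
P[k] for k < 6: unchanged (A[6] not included)
P[k] for k >= 6: shift by delta = 10
  P[0] = -7 + 0 = -7
  P[1] = -12 + 0 = -12
  P[2] = 1 + 0 = 1
  P[3] = 0 + 0 = 0
  P[4] = 15 + 0 = 15
  P[5] = 19 + 0 = 19
  P[6] = 22 + 10 = 32

Answer: [-7, -12, 1, 0, 15, 19, 32]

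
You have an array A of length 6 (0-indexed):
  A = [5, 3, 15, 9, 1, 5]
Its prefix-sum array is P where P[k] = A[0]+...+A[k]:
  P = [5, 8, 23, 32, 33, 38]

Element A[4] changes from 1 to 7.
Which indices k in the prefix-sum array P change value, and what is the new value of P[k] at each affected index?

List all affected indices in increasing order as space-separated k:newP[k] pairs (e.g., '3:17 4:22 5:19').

P[k] = A[0] + ... + A[k]
P[k] includes A[4] iff k >= 4
Affected indices: 4, 5, ..., 5; delta = 6
  P[4]: 33 + 6 = 39
  P[5]: 38 + 6 = 44

Answer: 4:39 5:44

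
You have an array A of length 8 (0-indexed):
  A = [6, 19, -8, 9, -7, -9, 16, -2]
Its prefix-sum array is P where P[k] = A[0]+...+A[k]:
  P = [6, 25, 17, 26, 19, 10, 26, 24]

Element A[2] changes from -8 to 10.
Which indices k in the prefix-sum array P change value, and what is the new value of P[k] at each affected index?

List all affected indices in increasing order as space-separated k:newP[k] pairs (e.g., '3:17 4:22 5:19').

P[k] = A[0] + ... + A[k]
P[k] includes A[2] iff k >= 2
Affected indices: 2, 3, ..., 7; delta = 18
  P[2]: 17 + 18 = 35
  P[3]: 26 + 18 = 44
  P[4]: 19 + 18 = 37
  P[5]: 10 + 18 = 28
  P[6]: 26 + 18 = 44
  P[7]: 24 + 18 = 42

Answer: 2:35 3:44 4:37 5:28 6:44 7:42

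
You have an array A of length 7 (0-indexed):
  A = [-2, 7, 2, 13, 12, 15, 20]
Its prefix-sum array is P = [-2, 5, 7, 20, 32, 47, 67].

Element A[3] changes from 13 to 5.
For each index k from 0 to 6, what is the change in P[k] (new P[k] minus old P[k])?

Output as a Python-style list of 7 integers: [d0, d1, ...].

Element change: A[3] 13 -> 5, delta = -8
For k < 3: P[k] unchanged, delta_P[k] = 0
For k >= 3: P[k] shifts by exactly -8
Delta array: [0, 0, 0, -8, -8, -8, -8]

Answer: [0, 0, 0, -8, -8, -8, -8]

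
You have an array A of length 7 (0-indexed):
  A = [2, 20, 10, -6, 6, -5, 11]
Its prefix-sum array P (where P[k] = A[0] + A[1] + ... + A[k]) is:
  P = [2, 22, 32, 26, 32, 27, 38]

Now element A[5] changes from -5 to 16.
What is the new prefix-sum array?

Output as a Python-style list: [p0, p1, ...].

Change: A[5] -5 -> 16, delta = 21
P[k] for k < 5: unchanged (A[5] not included)
P[k] for k >= 5: shift by delta = 21
  P[0] = 2 + 0 = 2
  P[1] = 22 + 0 = 22
  P[2] = 32 + 0 = 32
  P[3] = 26 + 0 = 26
  P[4] = 32 + 0 = 32
  P[5] = 27 + 21 = 48
  P[6] = 38 + 21 = 59

Answer: [2, 22, 32, 26, 32, 48, 59]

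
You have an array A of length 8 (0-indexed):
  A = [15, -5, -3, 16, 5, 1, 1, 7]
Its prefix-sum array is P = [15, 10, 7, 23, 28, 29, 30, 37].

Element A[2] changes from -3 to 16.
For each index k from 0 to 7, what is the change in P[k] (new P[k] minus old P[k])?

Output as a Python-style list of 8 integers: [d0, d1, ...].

Element change: A[2] -3 -> 16, delta = 19
For k < 2: P[k] unchanged, delta_P[k] = 0
For k >= 2: P[k] shifts by exactly 19
Delta array: [0, 0, 19, 19, 19, 19, 19, 19]

Answer: [0, 0, 19, 19, 19, 19, 19, 19]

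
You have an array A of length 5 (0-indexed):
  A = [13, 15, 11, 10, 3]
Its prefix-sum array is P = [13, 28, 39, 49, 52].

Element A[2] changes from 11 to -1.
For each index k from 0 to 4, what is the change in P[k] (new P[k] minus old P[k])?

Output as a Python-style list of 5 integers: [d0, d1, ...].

Element change: A[2] 11 -> -1, delta = -12
For k < 2: P[k] unchanged, delta_P[k] = 0
For k >= 2: P[k] shifts by exactly -12
Delta array: [0, 0, -12, -12, -12]

Answer: [0, 0, -12, -12, -12]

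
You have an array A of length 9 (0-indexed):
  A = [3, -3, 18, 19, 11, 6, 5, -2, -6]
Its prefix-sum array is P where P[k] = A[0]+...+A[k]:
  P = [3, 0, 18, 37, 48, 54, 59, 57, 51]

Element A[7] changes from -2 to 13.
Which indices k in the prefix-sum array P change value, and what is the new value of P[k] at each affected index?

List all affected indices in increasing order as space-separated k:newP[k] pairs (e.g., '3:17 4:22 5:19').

P[k] = A[0] + ... + A[k]
P[k] includes A[7] iff k >= 7
Affected indices: 7, 8, ..., 8; delta = 15
  P[7]: 57 + 15 = 72
  P[8]: 51 + 15 = 66

Answer: 7:72 8:66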